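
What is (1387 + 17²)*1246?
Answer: 2088296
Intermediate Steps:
(1387 + 17²)*1246 = (1387 + 289)*1246 = 1676*1246 = 2088296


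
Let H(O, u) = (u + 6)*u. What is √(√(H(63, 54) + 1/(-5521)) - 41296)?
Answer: √(-1258761587536 + 5521*√98759863319)/5521 ≈ 203.07*I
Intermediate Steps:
H(O, u) = u*(6 + u) (H(O, u) = (6 + u)*u = u*(6 + u))
√(√(H(63, 54) + 1/(-5521)) - 41296) = √(√(54*(6 + 54) + 1/(-5521)) - 41296) = √(√(54*60 - 1/5521) - 41296) = √(√(3240 - 1/5521) - 41296) = √(√(17888039/5521) - 41296) = √(√98759863319/5521 - 41296) = √(-41296 + √98759863319/5521)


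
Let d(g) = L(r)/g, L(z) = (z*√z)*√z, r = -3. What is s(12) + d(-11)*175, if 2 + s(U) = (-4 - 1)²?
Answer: -1322/11 ≈ -120.18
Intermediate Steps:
s(U) = 23 (s(U) = -2 + (-4 - 1)² = -2 + (-5)² = -2 + 25 = 23)
L(z) = z² (L(z) = z^(3/2)*√z = z²)
d(g) = 9/g (d(g) = (-3)²/g = 9/g)
s(12) + d(-11)*175 = 23 + (9/(-11))*175 = 23 + (9*(-1/11))*175 = 23 - 9/11*175 = 23 - 1575/11 = -1322/11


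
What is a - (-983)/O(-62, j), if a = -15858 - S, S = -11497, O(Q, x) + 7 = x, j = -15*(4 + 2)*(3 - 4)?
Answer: -360980/83 ≈ -4349.2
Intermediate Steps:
j = 90 (j = -90*(-1) = -15*(-6) = 90)
O(Q, x) = -7 + x
a = -4361 (a = -15858 - 1*(-11497) = -15858 + 11497 = -4361)
a - (-983)/O(-62, j) = -4361 - (-983)/(-7 + 90) = -4361 - (-983)/83 = -4361 - 1*(-983/83) = -4361 + 983/83 = -360980/83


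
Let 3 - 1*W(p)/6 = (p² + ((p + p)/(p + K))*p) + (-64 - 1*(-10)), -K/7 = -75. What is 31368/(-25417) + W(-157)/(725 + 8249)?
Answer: -53258209653/2997782648 ≈ -17.766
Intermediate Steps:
K = 525 (K = -7*(-75) = 525)
W(p) = 342 - 6*p² - 12*p²/(525 + p) (W(p) = 18 - 6*((p² + ((p + p)/(p + 525))*p) + (-64 - 1*(-10))) = 18 - 6*((p² + ((2*p)/(525 + p))*p) + (-64 + 10)) = 18 - 6*((p² + (2*p/(525 + p))*p) - 54) = 18 - 6*((p² + 2*p²/(525 + p)) - 54) = 18 - 6*(-54 + p² + 2*p²/(525 + p)) = 18 + (324 - 6*p² - 12*p²/(525 + p)) = 342 - 6*p² - 12*p²/(525 + p))
31368/(-25417) + W(-157)/(725 + 8249) = 31368/(-25417) + (6*(29925 - 1*(-157)³ - 527*(-157)² + 57*(-157))/(525 - 157))/(725 + 8249) = 31368*(-1/25417) + (6*(29925 - 1*(-3869893) - 527*24649 - 8949)/368)/8974 = -31368/25417 + (6*(1/368)*(29925 + 3869893 - 12990023 - 8949))*(1/8974) = -31368/25417 + (6*(1/368)*(-9099154))*(1/8974) = -31368/25417 - 13648731/92*1/8974 = -31368/25417 - 13648731/825608 = -53258209653/2997782648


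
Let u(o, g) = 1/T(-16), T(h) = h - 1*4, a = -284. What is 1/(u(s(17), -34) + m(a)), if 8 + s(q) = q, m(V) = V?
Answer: -20/5681 ≈ -0.0035205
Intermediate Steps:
s(q) = -8 + q
T(h) = -4 + h (T(h) = h - 4 = -4 + h)
u(o, g) = -1/20 (u(o, g) = 1/(-4 - 16) = 1/(-20) = -1/20)
1/(u(s(17), -34) + m(a)) = 1/(-1/20 - 284) = 1/(-5681/20) = -20/5681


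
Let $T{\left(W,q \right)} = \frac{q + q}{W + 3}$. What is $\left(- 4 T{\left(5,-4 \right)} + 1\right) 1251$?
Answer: $6255$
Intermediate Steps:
$T{\left(W,q \right)} = \frac{2 q}{3 + W}$
$\left(- 4 T{\left(5,-4 \right)} + 1\right) 1251 = \left(- 4 \cdot 2 \left(-4\right) \frac{1}{3 + 5} + 1\right) 1251 = \left(- 4 \cdot 2 \left(-4\right) \frac{1}{8} + 1\right) 1251 = \left(\left(-4\right) \left(-1\right) + 1\right) 1251 = \left(4 + 1\right) 1251 = 5 \cdot 1251 = 6255$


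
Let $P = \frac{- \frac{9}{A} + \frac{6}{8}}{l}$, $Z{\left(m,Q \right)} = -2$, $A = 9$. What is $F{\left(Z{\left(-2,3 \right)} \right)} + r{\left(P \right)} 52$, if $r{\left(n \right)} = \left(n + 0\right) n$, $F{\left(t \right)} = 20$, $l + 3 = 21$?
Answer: $\frac{25933}{1296} \approx 20.01$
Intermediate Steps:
$l = 18$ ($l = -3 + 21 = 18$)
$P = - \frac{1}{72}$ ($P = \frac{- \frac{9}{9} + \frac{6}{8}}{18} = \left(\left(-9\right) \frac{1}{9} + 6 \cdot \frac{1}{8}\right) \frac{1}{18} = \left(-1 + \frac{3}{4}\right) \frac{1}{18} = \left(- \frac{1}{4}\right) \frac{1}{18} = - \frac{1}{72} \approx -0.013889$)
$r{\left(n \right)} = n^{2}$ ($r{\left(n \right)} = n n = n^{2}$)
$F{\left(Z{\left(-2,3 \right)} \right)} + r{\left(P \right)} 52 = 20 + \left(- \frac{1}{72}\right)^{2} \cdot 52 = 20 + \frac{1}{5184} \cdot 52 = 20 + \frac{13}{1296} = \frac{25933}{1296}$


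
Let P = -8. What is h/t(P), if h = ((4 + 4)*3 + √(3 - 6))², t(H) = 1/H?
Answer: -4584 - 384*I*√3 ≈ -4584.0 - 665.11*I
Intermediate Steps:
h = (24 + I*√3)² (h = (8*3 + √(-3))² = (24 + I*√3)² ≈ 573.0 + 83.138*I)
h/t(P) = (24 + I*√3)²/(1/(-8)) = (24 + I*√3)²/(-⅛) = (24 + I*√3)²*(-8) = -8*(24 + I*√3)²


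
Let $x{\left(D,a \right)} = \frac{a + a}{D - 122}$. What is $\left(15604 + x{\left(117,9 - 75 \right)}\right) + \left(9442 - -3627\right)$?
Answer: $\frac{143497}{5} \approx 28699.0$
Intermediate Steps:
$x{\left(D,a \right)} = \frac{2 a}{-122 + D}$
$\left(15604 + x{\left(117,9 - 75 \right)}\right) + \left(9442 - -3627\right) = \left(15604 + \frac{2 \left(9 - 75\right)}{-122 + 117}\right) + \left(9442 - -3627\right) = \left(15604 + \frac{2 \left(9 - 75\right)}{-5}\right) + \left(9442 + 3627\right) = \left(15604 + 2 \left(-66\right) \left(- \frac{1}{5}\right)\right) + 13069 = \left(15604 + \frac{132}{5}\right) + 13069 = \frac{78152}{5} + 13069 = \frac{143497}{5}$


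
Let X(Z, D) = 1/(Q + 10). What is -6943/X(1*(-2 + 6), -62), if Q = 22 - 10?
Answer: -152746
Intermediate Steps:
Q = 12
X(Z, D) = 1/22 (X(Z, D) = 1/(12 + 10) = 1/22)
-6943/X(1*(-2 + 6), -62) = -6943/1/22 = -6943*22 = -152746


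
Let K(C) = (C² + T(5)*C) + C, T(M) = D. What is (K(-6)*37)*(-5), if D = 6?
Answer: 1110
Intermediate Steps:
T(M) = 6
K(C) = C² + 7*C (K(C) = (C² + 6*C) + C = C² + 7*C)
(K(-6)*37)*(-5) = (-6*(7 - 6)*37)*(-5) = (-6*1*37)*(-5) = -6*37*(-5) = -222*(-5) = 1110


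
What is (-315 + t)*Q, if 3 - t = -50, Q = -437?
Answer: 114494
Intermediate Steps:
t = 53 (t = 3 - 1*(-50) = 3 + 50 = 53)
(-315 + t)*Q = (-315 + 53)*(-437) = -262*(-437) = 114494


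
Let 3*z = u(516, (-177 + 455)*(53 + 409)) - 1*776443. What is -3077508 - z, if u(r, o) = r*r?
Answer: -8722337/3 ≈ -2.9074e+6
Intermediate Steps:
u(r, o) = r**2
z = -510187/3 (z = (516**2 - 1*776443)/3 = (266256 - 776443)/3 = (1/3)*(-510187) = -510187/3 ≈ -1.7006e+5)
-3077508 - z = -3077508 - 1*(-510187/3) = -3077508 + 510187/3 = -8722337/3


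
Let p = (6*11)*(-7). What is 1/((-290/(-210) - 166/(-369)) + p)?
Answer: -2583/1188617 ≈ -0.0021731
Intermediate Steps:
p = -462 (p = 66*(-7) = -462)
1/((-290/(-210) - 166/(-369)) + p) = 1/((-290/(-210) - 166/(-369)) - 462) = 1/((-290*(-1/210) - 166*(-1/369)) - 462) = 1/((29/21 + 166/369) - 462) = 1/(4729/2583 - 462) = 1/(-1188617/2583) = -2583/1188617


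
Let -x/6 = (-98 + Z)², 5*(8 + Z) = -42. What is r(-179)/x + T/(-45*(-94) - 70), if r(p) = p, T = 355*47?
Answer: 15756253/3926208 ≈ 4.0131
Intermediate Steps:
Z = -82/5 (Z = -8 + (⅕)*(-42) = -8 - 42/5 = -82/5 ≈ -16.400)
T = 16685
x = -1963104/25 (x = -6*(-98 - 82/5)² = -6*(-572/5)² = -6*327184/25 = -1963104/25 ≈ -78524.)
r(-179)/x + T/(-45*(-94) - 70) = -179/(-1963104/25) + 16685/(-45*(-94) - 70) = -179*(-25/1963104) + 16685/(4230 - 70) = 4475/1963104 + 16685/4160 = 4475/1963104 + 16685*(1/4160) = 4475/1963104 + 3337/832 = 15756253/3926208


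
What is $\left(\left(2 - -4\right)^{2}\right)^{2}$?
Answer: $1296$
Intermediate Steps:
$\left(\left(2 - -4\right)^{2}\right)^{2} = \left(\left(2 + 4\right)^{2}\right)^{2} = \left(6^{2}\right)^{2} = 36^{2} = 1296$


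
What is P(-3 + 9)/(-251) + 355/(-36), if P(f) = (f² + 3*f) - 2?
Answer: -90977/9036 ≈ -10.068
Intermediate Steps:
P(f) = -2 + f² + 3*f
P(-3 + 9)/(-251) + 355/(-36) = (-2 + (-3 + 9)² + 3*(-3 + 9))/(-251) + 355/(-36) = (-2 + 6² + 3*6)*(-1/251) + 355*(-1/36) = (-2 + 36 + 18)*(-1/251) - 355/36 = 52*(-1/251) - 355/36 = -52/251 - 355/36 = -90977/9036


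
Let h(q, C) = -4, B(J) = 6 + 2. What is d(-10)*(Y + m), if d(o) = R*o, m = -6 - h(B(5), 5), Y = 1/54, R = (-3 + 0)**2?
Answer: 535/3 ≈ 178.33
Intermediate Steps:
B(J) = 8
R = 9 (R = (-3)**2 = 9)
Y = 1/54 ≈ 0.018519
m = -2 (m = -6 - 1*(-4) = -6 + 4 = -2)
d(o) = 9*o
d(-10)*(Y + m) = (9*(-10))*(1/54 - 2) = -90*(-107/54) = 535/3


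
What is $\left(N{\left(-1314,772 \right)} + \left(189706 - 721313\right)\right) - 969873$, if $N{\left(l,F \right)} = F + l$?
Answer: $-1502022$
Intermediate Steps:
$\left(N{\left(-1314,772 \right)} + \left(189706 - 721313\right)\right) - 969873 = \left(\left(772 - 1314\right) + \left(189706 - 721313\right)\right) - 969873 = \left(-542 - 531607\right) - 969873 = -532149 - 969873 = -1502022$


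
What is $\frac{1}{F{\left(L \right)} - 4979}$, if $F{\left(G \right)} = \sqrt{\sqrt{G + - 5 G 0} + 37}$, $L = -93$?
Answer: $- \frac{1}{4979 - \sqrt{37 + i \sqrt{93}}} \approx -0.00020109 - 3.1791 \cdot 10^{-8} i$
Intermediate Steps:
$F{\left(G \right)} = \sqrt{37 + \sqrt{G}}$ ($F{\left(G \right)} = \sqrt{\sqrt{G + 0} + 37} = \sqrt{\sqrt{G} + 37} = \sqrt{37 + \sqrt{G}}$)
$\frac{1}{F{\left(L \right)} - 4979} = \frac{1}{\sqrt{37 + \sqrt{-93}} - 4979} = \frac{1}{\sqrt{37 + i \sqrt{93}} - 4979} = \frac{1}{-4979 + \sqrt{37 + i \sqrt{93}}}$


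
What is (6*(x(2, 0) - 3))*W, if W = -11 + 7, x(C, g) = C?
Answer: 24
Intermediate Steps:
W = -4
(6*(x(2, 0) - 3))*W = (6*(2 - 3))*(-4) = (6*(-1))*(-4) = -6*(-4) = 24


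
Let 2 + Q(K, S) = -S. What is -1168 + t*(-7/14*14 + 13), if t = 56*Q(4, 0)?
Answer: -1840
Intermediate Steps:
Q(K, S) = -2 - S
t = -112 (t = 56*(-2 - 1*0) = 56*(-2 + 0) = 56*(-2) = -112)
-1168 + t*(-7/14*14 + 13) = -1168 - 112*(-7/14*14 + 13) = -1168 - 112*(-7*1/14*14 + 13) = -1168 - 112*(-½*14 + 13) = -1168 - 112*(-7 + 13) = -1168 - 112*6 = -1168 - 672 = -1840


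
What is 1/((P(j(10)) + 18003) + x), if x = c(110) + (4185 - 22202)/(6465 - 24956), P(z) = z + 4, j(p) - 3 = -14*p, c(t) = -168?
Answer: 18491/327345699 ≈ 5.6488e-5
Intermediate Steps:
j(p) = 3 - 14*p
P(z) = 4 + z
x = -3088471/18491 (x = -168 + (4185 - 22202)/(6465 - 24956) = -168 - 18017/(-18491) = -168 - 18017*(-1/18491) = -168 + 18017/18491 = -3088471/18491 ≈ -167.03)
1/((P(j(10)) + 18003) + x) = 1/(((4 + (3 - 14*10)) + 18003) - 3088471/18491) = 1/(((4 + (3 - 140)) + 18003) - 3088471/18491) = 1/(((4 - 137) + 18003) - 3088471/18491) = 1/((-133 + 18003) - 3088471/18491) = 1/(17870 - 3088471/18491) = 1/(327345699/18491) = 18491/327345699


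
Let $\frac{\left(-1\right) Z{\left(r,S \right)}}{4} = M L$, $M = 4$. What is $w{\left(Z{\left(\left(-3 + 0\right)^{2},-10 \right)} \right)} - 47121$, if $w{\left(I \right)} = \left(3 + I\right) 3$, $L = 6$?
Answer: $-47400$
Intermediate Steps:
$Z{\left(r,S \right)} = -96$ ($Z{\left(r,S \right)} = - 4 \cdot 4 \cdot 6 = \left(-4\right) 24 = -96$)
$w{\left(I \right)} = 9 + 3 I$
$w{\left(Z{\left(\left(-3 + 0\right)^{2},-10 \right)} \right)} - 47121 = \left(9 + 3 \left(-96\right)\right) - 47121 = \left(9 - 288\right) - 47121 = -279 - 47121 = -47400$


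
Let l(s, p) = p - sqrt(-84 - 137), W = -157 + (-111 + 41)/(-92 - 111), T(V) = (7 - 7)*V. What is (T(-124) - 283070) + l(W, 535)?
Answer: -282535 - I*sqrt(221) ≈ -2.8254e+5 - 14.866*I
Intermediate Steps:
T(V) = 0 (T(V) = 0*V = 0)
W = -4543/29 (W = -157 - 70/(-203) = -157 - 70*(-1/203) = -157 + 10/29 = -4543/29 ≈ -156.66)
l(s, p) = p - I*sqrt(221) (l(s, p) = p - sqrt(-221) = p - I*sqrt(221))
(T(-124) - 283070) + l(W, 535) = (0 - 283070) + (535 - I*sqrt(221)) = -283070 + (535 - I*sqrt(221)) = -282535 - I*sqrt(221)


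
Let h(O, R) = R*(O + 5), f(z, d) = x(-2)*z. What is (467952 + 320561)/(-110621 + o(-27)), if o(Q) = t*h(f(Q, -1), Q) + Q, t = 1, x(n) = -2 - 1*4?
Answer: -788513/115157 ≈ -6.8473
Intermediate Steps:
x(n) = -6 (x(n) = -2 - 4 = -6)
f(z, d) = -6*z
h(O, R) = R*(5 + O)
o(Q) = Q + Q*(5 - 6*Q) (o(Q) = 1*(Q*(5 - 6*Q)) + Q = Q*(5 - 6*Q) + Q = Q + Q*(5 - 6*Q))
(467952 + 320561)/(-110621 + o(-27)) = (467952 + 320561)/(-110621 + 6*(-27)*(1 - 1*(-27))) = 788513/(-110621 + 6*(-27)*(1 + 27)) = 788513/(-110621 + 6*(-27)*28) = 788513/(-110621 - 4536) = 788513/(-115157) = 788513*(-1/115157) = -788513/115157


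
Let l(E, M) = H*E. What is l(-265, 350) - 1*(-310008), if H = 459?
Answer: 188373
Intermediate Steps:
l(E, M) = 459*E
l(-265, 350) - 1*(-310008) = 459*(-265) - 1*(-310008) = -121635 + 310008 = 188373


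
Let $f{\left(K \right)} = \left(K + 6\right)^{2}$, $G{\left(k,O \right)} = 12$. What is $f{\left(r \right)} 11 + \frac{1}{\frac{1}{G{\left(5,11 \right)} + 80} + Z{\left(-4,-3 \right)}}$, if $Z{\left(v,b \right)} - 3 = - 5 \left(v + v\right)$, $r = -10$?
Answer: $\frac{696524}{3957} \approx 176.02$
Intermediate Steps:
$Z{\left(v,b \right)} = 3 - 10 v$ ($Z{\left(v,b \right)} = 3 - 5 \left(v + v\right) = 3 - 5 \cdot 2 v = 3 - 10 v$)
$f{\left(K \right)} = \left(6 + K\right)^{2}$
$f{\left(r \right)} 11 + \frac{1}{\frac{1}{G{\left(5,11 \right)} + 80} + Z{\left(-4,-3 \right)}} = \left(6 - 10\right)^{2} \cdot 11 + \frac{1}{\frac{1}{12 + 80} + \left(3 - -40\right)} = \left(-4\right)^{2} \cdot 11 + \frac{1}{\frac{1}{92} + \left(3 + 40\right)} = 16 \cdot 11 + \frac{1}{\frac{1}{92} + 43} = 176 + \frac{1}{\frac{3957}{92}} = 176 + \frac{92}{3957} = \frac{696524}{3957}$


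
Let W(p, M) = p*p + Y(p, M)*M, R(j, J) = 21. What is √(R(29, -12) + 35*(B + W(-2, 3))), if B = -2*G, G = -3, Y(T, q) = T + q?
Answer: 2*√119 ≈ 21.817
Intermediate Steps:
B = 6 (B = -2*(-3) = 6)
W(p, M) = p² + M*(M + p) (W(p, M) = p*p + (p + M)*M = p² + (M + p)*M = p² + M*(M + p))
√(R(29, -12) + 35*(B + W(-2, 3))) = √(21 + 35*(6 + ((-2)² + 3*(3 - 2)))) = √(21 + 35*(6 + (4 + 3*1))) = √(21 + 35*(6 + (4 + 3))) = √(21 + 35*(6 + 7)) = √(21 + 35*13) = √(21 + 455) = √476 = 2*√119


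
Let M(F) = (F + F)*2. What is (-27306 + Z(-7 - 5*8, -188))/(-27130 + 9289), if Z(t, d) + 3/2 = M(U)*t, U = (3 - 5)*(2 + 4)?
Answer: 879/626 ≈ 1.4042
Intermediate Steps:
U = -12 (U = -2*6 = -12)
M(F) = 4*F (M(F) = (2*F)*2 = 4*F)
Z(t, d) = -3/2 - 48*t (Z(t, d) = -3/2 + (4*(-12))*t = -3/2 - 48*t)
(-27306 + Z(-7 - 5*8, -188))/(-27130 + 9289) = (-27306 + (-3/2 - 48*(-7 - 5*8)))/(-27130 + 9289) = (-27306 + (-3/2 - 48*(-7 - 40)))/(-17841) = (-27306 + (-3/2 - 48*(-47)))*(-1/17841) = (-27306 + (-3/2 + 2256))*(-1/17841) = (-27306 + 4509/2)*(-1/17841) = -50103/2*(-1/17841) = 879/626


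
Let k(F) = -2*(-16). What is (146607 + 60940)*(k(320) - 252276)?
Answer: -52352485468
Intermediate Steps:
k(F) = 32
(146607 + 60940)*(k(320) - 252276) = (146607 + 60940)*(32 - 252276) = 207547*(-252244) = -52352485468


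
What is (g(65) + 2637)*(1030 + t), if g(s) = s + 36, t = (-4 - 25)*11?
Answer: 1946718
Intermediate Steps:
t = -319 (t = -29*11 = -319)
g(s) = 36 + s
(g(65) + 2637)*(1030 + t) = ((36 + 65) + 2637)*(1030 - 319) = (101 + 2637)*711 = 2738*711 = 1946718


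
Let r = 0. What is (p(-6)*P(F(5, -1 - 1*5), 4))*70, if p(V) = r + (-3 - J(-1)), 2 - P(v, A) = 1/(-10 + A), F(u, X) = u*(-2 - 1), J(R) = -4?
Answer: 455/3 ≈ 151.67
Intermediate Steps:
F(u, X) = -3*u (F(u, X) = u*(-3) = -3*u)
P(v, A) = 2 - 1/(-10 + A)
p(V) = 1 (p(V) = 0 + (-3 - 1*(-4)) = 0 + (-3 + 4) = 0 + 1 = 1)
(p(-6)*P(F(5, -1 - 1*5), 4))*70 = (1*((-21 + 2*4)/(-10 + 4)))*70 = (1*((-21 + 8)/(-6)))*70 = (1*(-1/6*(-13)))*70 = (1*(13/6))*70 = (13/6)*70 = 455/3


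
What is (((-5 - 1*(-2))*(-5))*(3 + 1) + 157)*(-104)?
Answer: -22568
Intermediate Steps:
(((-5 - 1*(-2))*(-5))*(3 + 1) + 157)*(-104) = (((-5 + 2)*(-5))*4 + 157)*(-104) = (-3*(-5)*4 + 157)*(-104) = (15*4 + 157)*(-104) = (60 + 157)*(-104) = 217*(-104) = -22568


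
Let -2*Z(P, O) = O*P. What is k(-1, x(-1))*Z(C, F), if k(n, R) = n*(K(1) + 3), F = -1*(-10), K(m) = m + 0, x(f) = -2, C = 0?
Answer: 0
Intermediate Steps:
K(m) = m
F = 10
Z(P, O) = -O*P/2
k(n, R) = 4*n (k(n, R) = n*(1 + 3) = n*4 = 4*n)
k(-1, x(-1))*Z(C, F) = (4*(-1))*(-½*10*0) = -4*0 = 0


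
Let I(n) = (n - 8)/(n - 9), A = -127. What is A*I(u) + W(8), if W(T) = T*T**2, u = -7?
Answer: 6287/16 ≈ 392.94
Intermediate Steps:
I(n) = (-8 + n)/(-9 + n)
W(T) = T**3
A*I(u) + W(8) = -127*(-8 - 7)/(-9 - 7) + 8**3 = -127*(-15)/(-16) + 512 = -(-127)*(-15)/16 + 512 = -127*15/16 + 512 = -1905/16 + 512 = 6287/16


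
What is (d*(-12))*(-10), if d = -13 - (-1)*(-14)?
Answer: -3240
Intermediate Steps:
d = -27 (d = -13 - 1*14 = -13 - 14 = -27)
(d*(-12))*(-10) = -27*(-12)*(-10) = 324*(-10) = -3240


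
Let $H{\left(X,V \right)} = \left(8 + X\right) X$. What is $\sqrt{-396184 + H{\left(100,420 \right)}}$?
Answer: $2 i \sqrt{96346} \approx 620.79 i$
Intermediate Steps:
$H{\left(X,V \right)} = X \left(8 + X\right)$
$\sqrt{-396184 + H{\left(100,420 \right)}} = \sqrt{-396184 + 100 \left(8 + 100\right)} = \sqrt{-396184 + 100 \cdot 108} = \sqrt{-396184 + 10800} = \sqrt{-385384} = 2 i \sqrt{96346}$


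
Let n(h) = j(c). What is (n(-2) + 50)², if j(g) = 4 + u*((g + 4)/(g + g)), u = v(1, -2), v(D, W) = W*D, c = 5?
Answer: 68121/25 ≈ 2724.8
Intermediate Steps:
v(D, W) = D*W
u = -2 (u = 1*(-2) = -2)
j(g) = 4 - (4 + g)/g (j(g) = 4 - 2*(g + 4)/(g + g) = 4 - 2*(4 + g)/(2*g) = 4 - 2*(4 + g)*1/(2*g) = 4 - (4 + g)/g)
n(h) = 11/5 (n(h) = 3 - 4/5 = 3 - 4*⅕ = 3 - ⅘ = 11/5)
(n(-2) + 50)² = (11/5 + 50)² = (261/5)² = 68121/25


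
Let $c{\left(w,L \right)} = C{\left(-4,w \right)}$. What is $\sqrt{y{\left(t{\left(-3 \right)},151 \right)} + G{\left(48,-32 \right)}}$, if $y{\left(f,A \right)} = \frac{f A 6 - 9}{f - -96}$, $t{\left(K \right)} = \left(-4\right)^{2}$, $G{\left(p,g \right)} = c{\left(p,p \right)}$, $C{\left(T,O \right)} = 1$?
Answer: $\frac{\sqrt{102193}}{28} \approx 11.417$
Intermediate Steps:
$c{\left(w,L \right)} = 1$
$G{\left(p,g \right)} = 1$
$t{\left(K \right)} = 16$
$y{\left(f,A \right)} = \frac{-9 + 6 A f}{96 + f}$ ($y{\left(f,A \right)} = \frac{A f 6 - 9}{f + 96} = \frac{6 A f - 9}{96 + f} = \frac{-9 + 6 A f}{96 + f}$)
$\sqrt{y{\left(t{\left(-3 \right)},151 \right)} + G{\left(48,-32 \right)}} = \sqrt{\frac{3 \left(-3 + 2 \cdot 151 \cdot 16\right)}{96 + 16} + 1} = \sqrt{\frac{3 \left(-3 + 4832\right)}{112} + 1} = \sqrt{3 \cdot \frac{1}{112} \cdot 4829 + 1} = \sqrt{\frac{14487}{112} + 1} = \sqrt{\frac{14599}{112}} = \frac{\sqrt{102193}}{28}$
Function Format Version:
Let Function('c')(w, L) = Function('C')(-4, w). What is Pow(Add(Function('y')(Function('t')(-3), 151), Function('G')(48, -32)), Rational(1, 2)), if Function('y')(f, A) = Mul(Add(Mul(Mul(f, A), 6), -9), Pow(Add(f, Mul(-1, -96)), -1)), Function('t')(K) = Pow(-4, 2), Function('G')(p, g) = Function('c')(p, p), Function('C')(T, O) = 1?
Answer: Mul(Rational(1, 28), Pow(102193, Rational(1, 2))) ≈ 11.417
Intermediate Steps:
Function('c')(w, L) = 1
Function('G')(p, g) = 1
Function('t')(K) = 16
Function('y')(f, A) = Mul(Pow(Add(96, f), -1), Add(-9, Mul(6, A, f))) (Function('y')(f, A) = Mul(Add(Mul(Mul(A, f), 6), -9), Pow(Add(f, 96), -1)) = Mul(Add(Mul(6, A, f), -9), Pow(Add(96, f), -1)) = Mul(Add(-9, Mul(6, A, f)), Pow(Add(96, f), -1)) = Mul(Pow(Add(96, f), -1), Add(-9, Mul(6, A, f))))
Pow(Add(Function('y')(Function('t')(-3), 151), Function('G')(48, -32)), Rational(1, 2)) = Pow(Add(Mul(3, Pow(Add(96, 16), -1), Add(-3, Mul(2, 151, 16))), 1), Rational(1, 2)) = Pow(Add(Mul(3, Pow(112, -1), Add(-3, 4832)), 1), Rational(1, 2)) = Pow(Add(Mul(3, Rational(1, 112), 4829), 1), Rational(1, 2)) = Pow(Add(Rational(14487, 112), 1), Rational(1, 2)) = Pow(Rational(14599, 112), Rational(1, 2)) = Mul(Rational(1, 28), Pow(102193, Rational(1, 2)))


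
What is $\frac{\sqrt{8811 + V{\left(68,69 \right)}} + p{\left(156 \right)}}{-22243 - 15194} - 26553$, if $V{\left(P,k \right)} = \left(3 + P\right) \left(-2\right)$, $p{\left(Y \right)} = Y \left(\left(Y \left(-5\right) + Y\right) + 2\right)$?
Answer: $- \frac{331322543}{12479} - \frac{\sqrt{8669}}{37437} \approx -26550.0$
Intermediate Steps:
$p{\left(Y \right)} = Y \left(2 - 4 Y\right)$ ($p{\left(Y \right)} = Y \left(\left(- 5 Y + Y\right) + 2\right) = Y \left(- 4 Y + 2\right) = Y \left(2 - 4 Y\right)$)
$V{\left(P,k \right)} = -6 - 2 P$
$\frac{\sqrt{8811 + V{\left(68,69 \right)}} + p{\left(156 \right)}}{-22243 - 15194} - 26553 = \frac{\sqrt{8811 - 142} + 2 \cdot 156 \left(1 - 312\right)}{-22243 - 15194} - 26553 = \frac{\sqrt{8811 - 142} + 2 \cdot 156 \left(1 - 312\right)}{-37437} - 26553 = \left(\sqrt{8811 - 142} + 2 \cdot 156 \left(-311\right)\right) \left(- \frac{1}{37437}\right) - 26553 = \left(\sqrt{8669} - 97032\right) \left(- \frac{1}{37437}\right) - 26553 = \left(-97032 + \sqrt{8669}\right) \left(- \frac{1}{37437}\right) - 26553 = \left(\frac{32344}{12479} - \frac{\sqrt{8669}}{37437}\right) - 26553 = - \frac{331322543}{12479} - \frac{\sqrt{8669}}{37437}$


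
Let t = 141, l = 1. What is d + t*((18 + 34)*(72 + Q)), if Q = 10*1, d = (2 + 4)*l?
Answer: 601230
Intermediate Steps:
d = 6 (d = (2 + 4)*1 = 6*1 = 6)
Q = 10
d + t*((18 + 34)*(72 + Q)) = 6 + 141*((18 + 34)*(72 + 10)) = 6 + 141*(52*82) = 6 + 141*4264 = 6 + 601224 = 601230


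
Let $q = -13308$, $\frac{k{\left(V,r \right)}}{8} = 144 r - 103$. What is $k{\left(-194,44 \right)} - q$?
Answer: $63172$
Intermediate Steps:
$k{\left(V,r \right)} = -824 + 1152 r$ ($k{\left(V,r \right)} = 8 \left(144 r - 103\right) = 8 \left(-103 + 144 r\right) = -824 + 1152 r$)
$k{\left(-194,44 \right)} - q = \left(-824 + 1152 \cdot 44\right) - -13308 = \left(-824 + 50688\right) + 13308 = 49864 + 13308 = 63172$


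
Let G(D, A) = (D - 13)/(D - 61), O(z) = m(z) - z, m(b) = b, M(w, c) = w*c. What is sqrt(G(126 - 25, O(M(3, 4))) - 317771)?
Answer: 2*I*sqrt(1986055)/5 ≈ 563.71*I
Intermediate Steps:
M(w, c) = c*w
O(z) = 0 (O(z) = z - z = 0)
G(D, A) = (-13 + D)/(-61 + D)
sqrt(G(126 - 25, O(M(3, 4))) - 317771) = sqrt((-13 + (126 - 25))/(-61 + (126 - 25)) - 317771) = sqrt((-13 + 101)/(-61 + 101) - 317771) = sqrt(88/40 - 317771) = sqrt((1/40)*88 - 317771) = sqrt(11/5 - 317771) = sqrt(-1588844/5) = 2*I*sqrt(1986055)/5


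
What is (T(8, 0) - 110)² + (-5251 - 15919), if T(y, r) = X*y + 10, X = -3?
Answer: -5794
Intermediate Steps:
T(y, r) = 10 - 3*y (T(y, r) = -3*y + 10 = 10 - 3*y)
(T(8, 0) - 110)² + (-5251 - 15919) = ((10 - 3*8) - 110)² + (-5251 - 15919) = ((10 - 24) - 110)² - 21170 = (-14 - 110)² - 21170 = (-124)² - 21170 = 15376 - 21170 = -5794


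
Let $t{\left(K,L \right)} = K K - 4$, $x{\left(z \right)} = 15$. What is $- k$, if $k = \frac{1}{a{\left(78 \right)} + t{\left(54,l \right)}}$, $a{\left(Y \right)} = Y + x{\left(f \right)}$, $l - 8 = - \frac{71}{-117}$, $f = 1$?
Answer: $- \frac{1}{3005} \approx -0.00033278$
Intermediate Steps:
$l = \frac{1007}{117}$ ($l = 8 - \frac{71}{-117} = 8 - - \frac{71}{117} = 8 + \frac{71}{117} = \frac{1007}{117} \approx 8.6068$)
$a{\left(Y \right)} = 15 + Y$ ($a{\left(Y \right)} = Y + 15 = 15 + Y$)
$t{\left(K,L \right)} = -4 + K^{2}$ ($t{\left(K,L \right)} = K^{2} - 4 = -4 + K^{2}$)
$k = \frac{1}{3005}$ ($k = \frac{1}{\left(15 + 78\right) - \left(4 - 54^{2}\right)} = \frac{1}{93 + \left(-4 + 2916\right)} = \frac{1}{93 + 2912} = \frac{1}{3005} \approx 0.00033278$)
$- k = \left(-1\right) \frac{1}{3005} = - \frac{1}{3005}$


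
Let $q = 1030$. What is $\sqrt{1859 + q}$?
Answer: $3 \sqrt{321} \approx 53.749$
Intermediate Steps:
$\sqrt{1859 + q} = \sqrt{1859 + 1030} = \sqrt{2889} = 3 \sqrt{321}$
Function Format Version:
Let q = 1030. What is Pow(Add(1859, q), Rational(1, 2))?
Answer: Mul(3, Pow(321, Rational(1, 2))) ≈ 53.749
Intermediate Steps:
Pow(Add(1859, q), Rational(1, 2)) = Pow(Add(1859, 1030), Rational(1, 2)) = Pow(2889, Rational(1, 2)) = Mul(3, Pow(321, Rational(1, 2)))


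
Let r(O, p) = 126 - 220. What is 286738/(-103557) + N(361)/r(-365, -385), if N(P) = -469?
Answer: 21614861/9734358 ≈ 2.2205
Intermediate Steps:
r(O, p) = -94
286738/(-103557) + N(361)/r(-365, -385) = 286738/(-103557) - 469/(-94) = 286738*(-1/103557) - 469*(-1/94) = -286738/103557 + 469/94 = 21614861/9734358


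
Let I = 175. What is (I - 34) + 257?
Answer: 398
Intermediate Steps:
(I - 34) + 257 = (175 - 34) + 257 = 141 + 257 = 398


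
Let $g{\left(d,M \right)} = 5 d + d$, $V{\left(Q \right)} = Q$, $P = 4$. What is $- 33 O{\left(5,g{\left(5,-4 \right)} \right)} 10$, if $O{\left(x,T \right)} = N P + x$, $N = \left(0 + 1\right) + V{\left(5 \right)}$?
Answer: $-9570$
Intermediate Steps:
$N = 6$ ($N = \left(0 + 1\right) + 5 = 1 + 5 = 6$)
$g{\left(d,M \right)} = 6 d$
$O{\left(x,T \right)} = 24 + x$ ($O{\left(x,T \right)} = 6 \cdot 4 + x = 24 + x$)
$- 33 O{\left(5,g{\left(5,-4 \right)} \right)} 10 = - 33 \left(24 + 5\right) 10 = \left(-33\right) 29 \cdot 10 = \left(-957\right) 10 = -9570$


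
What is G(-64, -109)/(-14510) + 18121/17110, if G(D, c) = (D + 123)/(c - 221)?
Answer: 8676979379/8192781300 ≈ 1.0591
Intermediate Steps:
G(D, c) = (123 + D)/(-221 + c)
G(-64, -109)/(-14510) + 18121/17110 = ((123 - 64)/(-221 - 109))/(-14510) + 18121/17110 = (59/(-330))*(-1/14510) + 18121*(1/17110) = -1/330*59*(-1/14510) + 18121/17110 = -59/330*(-1/14510) + 18121/17110 = 59/4788300 + 18121/17110 = 8676979379/8192781300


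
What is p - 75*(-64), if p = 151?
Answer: 4951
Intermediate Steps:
p - 75*(-64) = 151 - 75*(-64) = 151 + 4800 = 4951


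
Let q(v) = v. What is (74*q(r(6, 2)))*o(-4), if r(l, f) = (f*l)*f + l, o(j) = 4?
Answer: 8880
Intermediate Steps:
r(l, f) = l + l*f² (r(l, f) = l*f² + l = l + l*f²)
(74*q(r(6, 2)))*o(-4) = (74*(6*(1 + 2²)))*4 = (74*(6*(1 + 4)))*4 = (74*(6*5))*4 = (74*30)*4 = 2220*4 = 8880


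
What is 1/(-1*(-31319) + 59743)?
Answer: 1/91062 ≈ 1.0982e-5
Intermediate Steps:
1/(-1*(-31319) + 59743) = 1/(31319 + 59743) = 1/91062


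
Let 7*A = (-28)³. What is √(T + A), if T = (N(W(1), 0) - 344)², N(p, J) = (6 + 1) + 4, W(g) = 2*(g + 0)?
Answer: √107753 ≈ 328.26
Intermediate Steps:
W(g) = 2*g
N(p, J) = 11 (N(p, J) = 7 + 4 = 11)
T = 110889 (T = (11 - 344)² = (-333)² = 110889)
A = -3136 (A = (⅐)*(-28)³ = (⅐)*(-21952) = -3136)
√(T + A) = √(110889 - 3136) = √107753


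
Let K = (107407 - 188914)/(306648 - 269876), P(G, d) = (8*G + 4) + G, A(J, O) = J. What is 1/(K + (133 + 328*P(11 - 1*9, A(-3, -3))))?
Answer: 36772/270155921 ≈ 0.00013611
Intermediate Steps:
P(G, d) = 4 + 9*G (P(G, d) = (4 + 8*G) + G = 4 + 9*G)
K = -81507/36772 ≈ -2.2165
1/(K + (133 + 328*P(11 - 1*9, A(-3, -3)))) = 1/(-81507/36772 + (133 + 328*(4 + 9*(11 - 1*9)))) = 1/(-81507/36772 + (133 + 328*(4 + 9*(11 - 9)))) = 1/(-81507/36772 + (133 + 328*(4 + 9*2))) = 1/(-81507/36772 + (133 + 328*(4 + 18))) = 1/(-81507/36772 + (133 + 328*22)) = 1/(-81507/36772 + (133 + 7216)) = 1/(-81507/36772 + 7349) = 1/(270155921/36772) = 36772/270155921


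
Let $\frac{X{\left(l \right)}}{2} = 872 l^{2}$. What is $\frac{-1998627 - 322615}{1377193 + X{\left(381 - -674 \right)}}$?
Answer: $- \frac{2321242}{1942492793} \approx -0.001195$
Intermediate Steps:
$X{\left(l \right)} = 1744 l^{2}$ ($X{\left(l \right)} = 2 \cdot 872 l^{2} = 1744 l^{2}$)
$\frac{-1998627 - 322615}{1377193 + X{\left(381 - -674 \right)}} = \frac{-1998627 - 322615}{1377193 + 1744 \left(381 - -674\right)^{2}} = - \frac{2321242}{1377193 + 1744 \left(381 + 674\right)^{2}} = - \frac{2321242}{1377193 + 1744 \cdot 1055^{2}} = - \frac{2321242}{1377193 + 1744 \cdot 1113025} = - \frac{2321242}{1377193 + 1941115600} = - \frac{2321242}{1942492793}$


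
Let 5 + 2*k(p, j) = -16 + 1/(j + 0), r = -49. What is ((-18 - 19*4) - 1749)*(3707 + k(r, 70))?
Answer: -953772773/140 ≈ -6.8127e+6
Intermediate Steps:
k(p, j) = -21/2 + 1/(2*j) (k(p, j) = -5/2 + (-16 + 1/(j + 0))/2 = -5/2 + (-16 + 1/j)/2 = -5/2 + (-8 + 1/(2*j)) = -21/2 + 1/(2*j))
((-18 - 19*4) - 1749)*(3707 + k(r, 70)) = ((-18 - 19*4) - 1749)*(3707 + (½)*(1 - 21*70)/70) = ((-18 - 76) - 1749)*(3707 + (½)*(1/70)*(1 - 1470)) = (-94 - 1749)*(3707 + (½)*(1/70)*(-1469)) = -1843*(3707 - 1469/140) = -1843*517511/140 = -953772773/140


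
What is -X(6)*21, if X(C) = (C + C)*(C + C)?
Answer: -3024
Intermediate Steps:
X(C) = 4*C**2 (X(C) = (2*C)*(2*C) = 4*C**2)
-X(6)*21 = -4*6**2*21 = -4*36*21 = -1*144*21 = -144*21 = -3024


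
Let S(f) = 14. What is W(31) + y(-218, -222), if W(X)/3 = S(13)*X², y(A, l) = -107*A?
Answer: 63688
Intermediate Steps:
W(X) = 42*X² (W(X) = 3*(14*X²) = 42*X²)
W(31) + y(-218, -222) = 42*31² - 107*(-218) = 42*961 + 23326 = 40362 + 23326 = 63688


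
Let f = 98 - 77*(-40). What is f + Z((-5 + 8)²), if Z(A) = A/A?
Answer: 3179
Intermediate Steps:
Z(A) = 1
f = 3178 (f = 98 + 3080 = 3178)
f + Z((-5 + 8)²) = 3178 + 1 = 3179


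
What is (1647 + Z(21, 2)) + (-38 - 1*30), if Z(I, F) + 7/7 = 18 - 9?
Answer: 1587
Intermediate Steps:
Z(I, F) = 8 (Z(I, F) = -1 + (18 - 9) = -1 + 9 = 8)
(1647 + Z(21, 2)) + (-38 - 1*30) = (1647 + 8) + (-38 - 1*30) = 1655 + (-38 - 30) = 1655 - 68 = 1587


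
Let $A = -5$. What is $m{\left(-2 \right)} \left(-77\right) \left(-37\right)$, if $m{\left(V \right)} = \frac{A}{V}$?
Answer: $\frac{14245}{2} \approx 7122.5$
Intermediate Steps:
$m{\left(V \right)} = - \frac{5}{V}$
$m{\left(-2 \right)} \left(-77\right) \left(-37\right) = - \frac{5}{-2} \left(-77\right) \left(-37\right) = \left(-5\right) \left(- \frac{1}{2}\right) \left(-77\right) \left(-37\right) = \frac{5}{2} \left(-77\right) \left(-37\right) = \left(- \frac{385}{2}\right) \left(-37\right) = \frac{14245}{2}$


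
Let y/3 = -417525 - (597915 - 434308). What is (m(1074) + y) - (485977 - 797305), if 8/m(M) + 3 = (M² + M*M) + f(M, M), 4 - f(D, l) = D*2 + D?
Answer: -3299099445700/2303731 ≈ -1.4321e+6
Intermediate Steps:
f(D, l) = 4 - 3*D (f(D, l) = 4 - (D*2 + D) = 4 - (2*D + D) = 4 - 3*D)
m(M) = 8/(1 - 3*M + 2*M²) (m(M) = 8/(-3 + ((M² + M*M) + (4 - 3*M))) = 8/(-3 + ((M² + M²) + (4 - 3*M))) = 8/(-3 + (2*M² + (4 - 3*M))) = 8/(-3 + (4 - 3*M + 2*M²)) = 8/(1 - 3*M + 2*M²))
y = -1743396 (y = 3*(-417525 - (597915 - 434308)) = 3*(-417525 - 1*163607) = 3*(-417525 - 163607) = 3*(-581132) = -1743396)
(m(1074) + y) - (485977 - 797305) = (8/(1 - 3*1074 + 2*1074²) - 1743396) - (485977 - 797305) = (8/(1 - 3222 + 2*1153476) - 1743396) - 1*(-311328) = (8/(1 - 3222 + 2306952) - 1743396) + 311328 = (8/2303731 - 1743396) + 311328 = -4016315410468/2303731 + 311328 = -3299099445700/2303731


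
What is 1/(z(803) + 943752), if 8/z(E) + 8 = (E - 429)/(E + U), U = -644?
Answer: 449/423744012 ≈ 1.0596e-6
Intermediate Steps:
z(E) = 8/(-8 + (-429 + E)/(-644 + E)) (z(E) = 8/(-8 + (E - 429)/(E - 644)) = 8/(-8 + (-429 + E)/(-644 + E)))
1/(z(803) + 943752) = 1/(8*(644 - 1*803)/(-4723 + 7*803) + 943752) = 1/(8*(644 - 803)/(-4723 + 5621) + 943752) = 1/(8*(-159)/898 + 943752) = 1/(8*(1/898)*(-159) + 943752) = 1/(-636/449 + 943752) = 1/(423744012/449) = 449/423744012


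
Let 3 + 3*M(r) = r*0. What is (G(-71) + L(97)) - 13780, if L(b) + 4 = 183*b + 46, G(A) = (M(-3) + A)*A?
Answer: 9125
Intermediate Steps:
M(r) = -1 (M(r) = -1 + (r*0)/3 = -1 + (⅓)*0 = -1 + 0 = -1)
G(A) = A*(-1 + A) (G(A) = (-1 + A)*A = A*(-1 + A))
L(b) = 42 + 183*b (L(b) = -4 + (183*b + 46) = -4 + (46 + 183*b) = 42 + 183*b)
(G(-71) + L(97)) - 13780 = (-71*(-1 - 71) + (42 + 183*97)) - 13780 = (-71*(-72) + (42 + 17751)) - 13780 = (5112 + 17793) - 13780 = 22905 - 13780 = 9125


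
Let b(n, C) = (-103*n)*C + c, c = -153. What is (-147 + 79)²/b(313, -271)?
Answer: 578/1092077 ≈ 0.00052927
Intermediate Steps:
b(n, C) = -153 - 103*C*n (b(n, C) = (-103*n)*C - 153 = -103*C*n - 153 = -153 - 103*C*n)
(-147 + 79)²/b(313, -271) = (-147 + 79)²/(-153 - 103*(-271)*313) = (-68)²/(-153 + 8736769) = 4624/8736616 = 4624*(1/8736616) = 578/1092077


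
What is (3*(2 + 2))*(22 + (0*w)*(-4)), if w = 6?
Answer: 264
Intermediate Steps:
(3*(2 + 2))*(22 + (0*w)*(-4)) = (3*(2 + 2))*(22 + (0*6)*(-4)) = (3*4)*(22 + 0*(-4)) = 12*(22 + 0) = 12*22 = 264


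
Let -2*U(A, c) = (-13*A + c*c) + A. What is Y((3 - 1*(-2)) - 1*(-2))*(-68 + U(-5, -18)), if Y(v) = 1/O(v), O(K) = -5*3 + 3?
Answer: 65/3 ≈ 21.667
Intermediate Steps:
U(A, c) = 6*A - c²/2 (U(A, c) = -((-13*A + c*c) + A)/2 = -((-13*A + c²) + A)/2 = -((c² - 13*A) + A)/2 = -(c² - 12*A)/2 = 6*A - c²/2)
O(K) = -12 (O(K) = -15 + 3 = -12)
Y(v) = -1/12 (Y(v) = 1/(-12) = -1/12)
Y((3 - 1*(-2)) - 1*(-2))*(-68 + U(-5, -18)) = -(-68 + (6*(-5) - ½*(-18)²))/12 = -(-68 + (-30 - ½*324))/12 = -(-68 + (-30 - 162))/12 = -(-68 - 192)/12 = -1/12*(-260) = 65/3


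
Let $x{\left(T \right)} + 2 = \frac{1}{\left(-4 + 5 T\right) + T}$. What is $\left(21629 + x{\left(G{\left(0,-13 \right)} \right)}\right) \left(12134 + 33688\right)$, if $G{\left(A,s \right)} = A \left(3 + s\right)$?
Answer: $\frac{1981961877}{2} \approx 9.9098 \cdot 10^{8}$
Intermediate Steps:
$x{\left(T \right)} = -2 + \frac{1}{-4 + 6 T}$ ($x{\left(T \right)} = -2 + \frac{1}{\left(-4 + 5 T\right) + T} = -2 + \frac{1}{-4 + 6 T}$)
$\left(21629 + x{\left(G{\left(0,-13 \right)} \right)}\right) \left(12134 + 33688\right) = \left(21629 + \frac{3 \left(3 - 4 \cdot 0 \left(3 - 13\right)\right)}{2 \left(-2 + 3 \cdot 0 \left(3 - 13\right)\right)}\right) \left(12134 + 33688\right) = \left(21629 + \frac{3 \left(3 - 4 \cdot 0 \left(-10\right)\right)}{2 \left(-2 + 3 \cdot 0 \left(-10\right)\right)}\right) 45822 = \left(21629 + \frac{3 \left(3 - 0\right)}{2 \left(-2 + 3 \cdot 0\right)}\right) 45822 = \left(21629 + \frac{3 \left(3 + 0\right)}{2 \left(-2 + 0\right)}\right) 45822 = \left(21629 + \frac{3}{2} \frac{1}{-2} \cdot 3\right) 45822 = \left(21629 + \frac{3}{2} \left(- \frac{1}{2}\right) 3\right) 45822 = \left(21629 - \frac{9}{4}\right) 45822 = \frac{86507}{4} \cdot 45822 = \frac{1981961877}{2}$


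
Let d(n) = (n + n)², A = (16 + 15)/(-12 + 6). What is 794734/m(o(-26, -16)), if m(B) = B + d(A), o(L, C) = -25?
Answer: 3576303/368 ≈ 9718.2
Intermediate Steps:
A = -31/6 (A = 31/(-6) = 31*(-⅙) = -31/6 ≈ -5.1667)
d(n) = 4*n² (d(n) = (2*n)² = 4*n²)
m(B) = 961/9 + B (m(B) = B + 4*(-31/6)² = B + 4*(961/36) = B + 961/9 = 961/9 + B)
794734/m(o(-26, -16)) = 794734/(961/9 - 25) = 794734/(736/9) = 794734*(9/736) = 3576303/368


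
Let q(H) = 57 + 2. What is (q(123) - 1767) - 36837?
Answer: -38545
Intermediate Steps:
q(H) = 59
(q(123) - 1767) - 36837 = (59 - 1767) - 36837 = -1708 - 36837 = -38545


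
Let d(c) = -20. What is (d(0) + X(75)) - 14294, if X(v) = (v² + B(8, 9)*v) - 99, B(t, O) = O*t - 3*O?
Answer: -5413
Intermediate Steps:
B(t, O) = -3*O + O*t
X(v) = -99 + v² + 45*v (X(v) = (v² + (9*(-3 + 8))*v) - 99 = (v² + (9*5)*v) - 99 = (v² + 45*v) - 99 = -99 + v² + 45*v)
(d(0) + X(75)) - 14294 = (-20 + (-99 + 75² + 45*75)) - 14294 = (-20 + (-99 + 5625 + 3375)) - 14294 = (-20 + 8901) - 14294 = 8881 - 14294 = -5413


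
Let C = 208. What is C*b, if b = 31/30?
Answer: 3224/15 ≈ 214.93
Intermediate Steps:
b = 31/30 (b = 31*(1/30) = 31/30 ≈ 1.0333)
C*b = 208*(31/30) = 3224/15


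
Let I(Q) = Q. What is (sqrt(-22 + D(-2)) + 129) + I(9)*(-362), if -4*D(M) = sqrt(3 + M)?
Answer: -3129 + I*sqrt(89)/2 ≈ -3129.0 + 4.717*I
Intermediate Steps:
D(M) = -sqrt(3 + M)/4
(sqrt(-22 + D(-2)) + 129) + I(9)*(-362) = (sqrt(-22 - sqrt(3 - 2)/4) + 129) + 9*(-362) = (sqrt(-22 - sqrt(1)/4) + 129) - 3258 = (sqrt(-22 - 1/4*1) + 129) - 3258 = (sqrt(-22 - 1/4) + 129) - 3258 = (sqrt(-89/4) + 129) - 3258 = (I*sqrt(89)/2 + 129) - 3258 = (129 + I*sqrt(89)/2) - 3258 = -3129 + I*sqrt(89)/2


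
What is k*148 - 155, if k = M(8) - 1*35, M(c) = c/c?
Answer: -5187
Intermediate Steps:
M(c) = 1
k = -34 (k = 1 - 1*35 = 1 - 35 = -34)
k*148 - 155 = -34*148 - 155 = -5032 - 155 = -5187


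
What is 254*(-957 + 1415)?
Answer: 116332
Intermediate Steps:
254*(-957 + 1415) = 254*458 = 116332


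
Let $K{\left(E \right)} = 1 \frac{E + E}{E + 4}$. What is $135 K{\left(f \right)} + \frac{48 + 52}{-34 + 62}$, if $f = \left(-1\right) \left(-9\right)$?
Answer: $\frac{17335}{91} \approx 190.49$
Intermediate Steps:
$f = 9$
$K{\left(E \right)} = \frac{2 E}{4 + E}$ ($K{\left(E \right)} = 1 \frac{2 E}{4 + E} = \frac{2 E}{4 + E}$)
$135 K{\left(f \right)} + \frac{48 + 52}{-34 + 62} = 135 \cdot 2 \cdot 9 \frac{1}{4 + 9} + \frac{48 + 52}{-34 + 62} = 135 \cdot 2 \cdot 9 \cdot \frac{1}{13} + \frac{100}{28} = 135 \cdot 2 \cdot 9 \cdot \frac{1}{13} + 100 \cdot \frac{1}{28} = 135 \cdot \frac{18}{13} + \frac{25}{7} = \frac{2430}{13} + \frac{25}{7} = \frac{17335}{91}$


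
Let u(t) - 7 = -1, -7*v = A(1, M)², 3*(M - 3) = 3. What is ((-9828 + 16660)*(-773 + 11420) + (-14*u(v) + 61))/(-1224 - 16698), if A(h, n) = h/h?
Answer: -72740281/17922 ≈ -4058.7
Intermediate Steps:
M = 4 (M = 3 + (⅓)*3 = 3 + 1 = 4)
A(h, n) = 1
v = -⅐ (v = -⅐*1² = -⅐*1 = -⅐ ≈ -0.14286)
u(t) = 6 (u(t) = 7 - 1 = 6)
((-9828 + 16660)*(-773 + 11420) + (-14*u(v) + 61))/(-1224 - 16698) = ((-9828 + 16660)*(-773 + 11420) + (-14*6 + 61))/(-1224 - 16698) = (6832*10647 + (-84 + 61))/(-17922) = (72740304 - 23)*(-1/17922) = 72740281*(-1/17922) = -72740281/17922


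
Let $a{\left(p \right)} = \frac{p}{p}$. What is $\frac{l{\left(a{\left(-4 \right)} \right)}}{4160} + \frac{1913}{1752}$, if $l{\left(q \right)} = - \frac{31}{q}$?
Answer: $\frac{987971}{911040} \approx 1.0844$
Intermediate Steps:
$a{\left(p \right)} = 1$
$\frac{l{\left(a{\left(-4 \right)} \right)}}{4160} + \frac{1913}{1752} = \frac{\left(-31\right) 1^{-1}}{4160} + \frac{1913}{1752} = \left(-31\right) 1 \cdot \frac{1}{4160} + 1913 \cdot \frac{1}{1752} = \left(-31\right) \frac{1}{4160} + \frac{1913}{1752} = - \frac{31}{4160} + \frac{1913}{1752} = \frac{987971}{911040}$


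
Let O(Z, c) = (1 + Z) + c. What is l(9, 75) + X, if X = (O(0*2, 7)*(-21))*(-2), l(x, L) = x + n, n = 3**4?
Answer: 426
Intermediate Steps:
O(Z, c) = 1 + Z + c
n = 81
l(x, L) = 81 + x (l(x, L) = x + 81 = 81 + x)
X = 336 (X = ((1 + 0*2 + 7)*(-21))*(-2) = ((1 + 0 + 7)*(-21))*(-2) = (8*(-21))*(-2) = -168*(-2) = 336)
l(9, 75) + X = (81 + 9) + 336 = 90 + 336 = 426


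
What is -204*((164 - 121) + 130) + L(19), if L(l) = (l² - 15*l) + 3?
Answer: -35213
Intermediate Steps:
L(l) = 3 + l² - 15*l
-204*((164 - 121) + 130) + L(19) = -204*((164 - 121) + 130) + (3 + 19² - 15*19) = -204*(43 + 130) + (3 + 361 - 285) = -204*173 + 79 = -35292 + 79 = -35213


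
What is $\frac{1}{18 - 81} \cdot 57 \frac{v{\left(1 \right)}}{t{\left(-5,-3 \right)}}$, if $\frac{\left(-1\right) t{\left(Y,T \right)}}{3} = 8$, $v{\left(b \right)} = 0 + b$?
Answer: $\frac{19}{504} \approx 0.037698$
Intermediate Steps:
$v{\left(b \right)} = b$
$t{\left(Y,T \right)} = -24$ ($t{\left(Y,T \right)} = \left(-3\right) 8 = -24$)
$\frac{1}{18 - 81} \cdot 57 \frac{v{\left(1 \right)}}{t{\left(-5,-3 \right)}} = \frac{1}{18 - 81} \cdot 57 \cdot 1 \frac{1}{-24} = \frac{1}{-63} \cdot 57 \cdot 1 \left(- \frac{1}{24}\right) = \left(- \frac{1}{63}\right) 57 \left(- \frac{1}{24}\right) = \left(- \frac{19}{21}\right) \left(- \frac{1}{24}\right) = \frac{19}{504}$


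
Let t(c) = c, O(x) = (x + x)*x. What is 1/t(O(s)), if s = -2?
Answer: ⅛ ≈ 0.12500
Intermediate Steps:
O(x) = 2*x² (O(x) = (2*x)*x = 2*x²)
1/t(O(s)) = 1/(2*(-2)²) = 1/(2*4) = 1/8 = ⅛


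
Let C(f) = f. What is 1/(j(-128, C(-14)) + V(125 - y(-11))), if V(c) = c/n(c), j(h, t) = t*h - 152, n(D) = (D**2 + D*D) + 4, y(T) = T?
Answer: 9249/15168394 ≈ 0.00060975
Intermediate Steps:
n(D) = 4 + 2*D**2 (n(D) = (D**2 + D**2) + 4 = 2*D**2 + 4 = 4 + 2*D**2)
j(h, t) = -152 + h*t (j(h, t) = h*t - 152 = -152 + h*t)
V(c) = c/(4 + 2*c**2)
1/(j(-128, C(-14)) + V(125 - y(-11))) = 1/((-152 - 128*(-14)) + (125 - 1*(-11))/(2*(2 + (125 - 1*(-11))**2))) = 1/((-152 + 1792) + (125 + 11)/(2*(2 + (125 + 11)**2))) = 1/(1640 + (1/2)*136/(2 + 136**2)) = 1/(1640 + (1/2)*136/(2 + 18496)) = 1/(1640 + (1/2)*136/18498) = 1/(1640 + (1/2)*136*(1/18498)) = 1/(1640 + 34/9249) = 1/(15168394/9249) = 9249/15168394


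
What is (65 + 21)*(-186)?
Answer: -15996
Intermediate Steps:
(65 + 21)*(-186) = 86*(-186) = -15996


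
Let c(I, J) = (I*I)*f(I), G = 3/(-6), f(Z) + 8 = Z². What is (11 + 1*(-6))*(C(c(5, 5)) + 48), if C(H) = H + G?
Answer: 4725/2 ≈ 2362.5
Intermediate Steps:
f(Z) = -8 + Z²
G = -½ (G = 3*(-⅙) = -½ ≈ -0.50000)
c(I, J) = I²*(-8 + I²) (c(I, J) = (I*I)*(-8 + I²) = I²*(-8 + I²))
C(H) = -½ + H (C(H) = H - ½ = -½ + H)
(11 + 1*(-6))*(C(c(5, 5)) + 48) = (11 + 1*(-6))*((-½ + 5²*(-8 + 5²)) + 48) = (11 - 6)*((-½ + 25*(-8 + 25)) + 48) = 5*((-½ + 25*17) + 48) = 5*((-½ + 425) + 48) = 5*(849/2 + 48) = 5*(945/2) = 4725/2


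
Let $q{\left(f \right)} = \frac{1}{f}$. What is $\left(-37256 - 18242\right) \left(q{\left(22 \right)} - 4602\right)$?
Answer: $\frac{2809392007}{11} \approx 2.554 \cdot 10^{8}$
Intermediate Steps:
$\left(-37256 - 18242\right) \left(q{\left(22 \right)} - 4602\right) = \left(-37256 - 18242\right) \left(\frac{1}{22} - 4602\right) = - 55498 \left(\frac{1}{22} - 4602\right) = \left(-55498\right) \left(- \frac{101243}{22}\right) = \frac{2809392007}{11}$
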